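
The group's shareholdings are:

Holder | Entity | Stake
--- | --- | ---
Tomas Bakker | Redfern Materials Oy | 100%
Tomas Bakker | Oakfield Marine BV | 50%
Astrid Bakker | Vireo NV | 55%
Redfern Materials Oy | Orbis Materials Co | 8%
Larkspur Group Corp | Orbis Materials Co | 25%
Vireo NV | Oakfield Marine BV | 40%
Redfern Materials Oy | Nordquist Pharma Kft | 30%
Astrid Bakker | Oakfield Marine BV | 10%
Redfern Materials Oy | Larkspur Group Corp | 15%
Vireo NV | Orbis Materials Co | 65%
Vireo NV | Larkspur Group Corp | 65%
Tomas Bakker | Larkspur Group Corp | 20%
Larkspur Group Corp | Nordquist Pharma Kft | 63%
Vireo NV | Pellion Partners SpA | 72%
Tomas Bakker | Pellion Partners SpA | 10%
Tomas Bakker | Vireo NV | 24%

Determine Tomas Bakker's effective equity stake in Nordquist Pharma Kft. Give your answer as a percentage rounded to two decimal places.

61.88%

Tomas reaches Nordquist along 4 paths.
Via Redfern: 100% × 30% = 30%.
Via Larkspur: 20% × 63% = 12.6%.
Via Redfern → Larkspur: 100% × 15% × 63% = 9.45%.
Via Vireo → Larkspur: 24% × 65% × 63% = 9.828%.
Total: 30% + 12.6% + 9.45% + 9.828% = 61.878%.
Rounded: 61.88%.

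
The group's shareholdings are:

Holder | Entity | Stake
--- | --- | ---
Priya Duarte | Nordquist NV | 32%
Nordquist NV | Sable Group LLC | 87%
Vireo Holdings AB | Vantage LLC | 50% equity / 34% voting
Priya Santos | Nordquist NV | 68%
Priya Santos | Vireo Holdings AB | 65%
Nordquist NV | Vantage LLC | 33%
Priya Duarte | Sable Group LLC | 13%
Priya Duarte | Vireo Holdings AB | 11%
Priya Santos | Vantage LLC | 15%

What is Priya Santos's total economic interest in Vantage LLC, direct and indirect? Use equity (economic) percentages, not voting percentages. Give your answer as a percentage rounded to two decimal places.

69.94%

Priya Santos reaches Vantage along 3 paths.
Direct stake: 15% = 15%.
Via Nordquist: 68% × 33% = 22.44%.
Via Vireo: 65% × 50% = 32.5%.
Total: 15% + 22.44% + 32.5% = 69.94%.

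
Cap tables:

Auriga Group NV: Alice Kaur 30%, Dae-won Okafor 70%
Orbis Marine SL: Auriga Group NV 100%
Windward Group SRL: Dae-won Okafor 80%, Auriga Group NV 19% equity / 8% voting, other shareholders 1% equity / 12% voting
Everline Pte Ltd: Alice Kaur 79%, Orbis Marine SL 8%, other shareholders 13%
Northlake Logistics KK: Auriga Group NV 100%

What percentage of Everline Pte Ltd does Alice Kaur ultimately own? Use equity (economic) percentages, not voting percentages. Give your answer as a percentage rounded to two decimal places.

Alice reaches Everline along 2 paths.
Direct stake: 79% = 79%.
Via Auriga → Orbis: 30% × 100% × 8% = 2.4%.
Total: 79% + 2.4% = 81.4%.
Rounded: 81.40%.

81.40%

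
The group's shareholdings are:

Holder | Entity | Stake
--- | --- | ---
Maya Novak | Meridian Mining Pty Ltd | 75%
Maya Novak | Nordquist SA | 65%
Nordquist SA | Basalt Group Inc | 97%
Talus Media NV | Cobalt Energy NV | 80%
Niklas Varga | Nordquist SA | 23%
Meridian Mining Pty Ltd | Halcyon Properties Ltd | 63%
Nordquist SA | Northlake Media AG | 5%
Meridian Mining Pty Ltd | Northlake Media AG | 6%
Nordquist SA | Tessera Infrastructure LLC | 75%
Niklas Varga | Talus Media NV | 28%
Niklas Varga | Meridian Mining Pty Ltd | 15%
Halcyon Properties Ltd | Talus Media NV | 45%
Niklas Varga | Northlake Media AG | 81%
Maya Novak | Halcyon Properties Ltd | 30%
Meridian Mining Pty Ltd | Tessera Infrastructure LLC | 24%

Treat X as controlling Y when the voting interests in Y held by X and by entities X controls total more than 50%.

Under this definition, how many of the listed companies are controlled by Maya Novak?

5

Maya holds 75% of Meridian, so Maya controls Meridian.
Maya holds 65% of Nordquist, so Maya controls Nordquist.
Meridian and Maya together hold 63% + 30% = 93% of Halcyon, so Maya controls Halcyon.
Meridian and Nordquist together hold 24% + 75% = 99% of Tessera, so Maya controls Tessera.
Nordquist holds 97% of Basalt, so Maya controls Basalt.
No other company's threshold is met.
Maya controls 5 companies.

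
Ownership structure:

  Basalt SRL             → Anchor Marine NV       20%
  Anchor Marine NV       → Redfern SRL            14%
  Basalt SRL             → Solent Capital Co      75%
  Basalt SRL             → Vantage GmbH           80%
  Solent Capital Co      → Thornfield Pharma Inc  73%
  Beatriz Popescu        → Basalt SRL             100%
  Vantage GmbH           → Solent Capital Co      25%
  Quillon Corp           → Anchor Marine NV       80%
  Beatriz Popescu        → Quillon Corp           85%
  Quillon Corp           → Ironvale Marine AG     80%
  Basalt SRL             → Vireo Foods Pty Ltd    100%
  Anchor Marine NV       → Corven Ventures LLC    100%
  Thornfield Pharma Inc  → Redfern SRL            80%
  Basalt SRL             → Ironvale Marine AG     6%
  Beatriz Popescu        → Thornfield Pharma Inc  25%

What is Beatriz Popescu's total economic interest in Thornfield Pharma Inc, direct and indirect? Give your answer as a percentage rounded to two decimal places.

94.35%

Beatriz reaches Thornfield along 3 paths.
Direct stake: 25% = 25%.
Via Basalt → Solent: 100% × 75% × 73% = 54.75%.
Via Basalt → Vantage → Solent: 100% × 80% × 25% × 73% = 14.6%.
Total: 25% + 54.75% + 14.6% = 94.35%.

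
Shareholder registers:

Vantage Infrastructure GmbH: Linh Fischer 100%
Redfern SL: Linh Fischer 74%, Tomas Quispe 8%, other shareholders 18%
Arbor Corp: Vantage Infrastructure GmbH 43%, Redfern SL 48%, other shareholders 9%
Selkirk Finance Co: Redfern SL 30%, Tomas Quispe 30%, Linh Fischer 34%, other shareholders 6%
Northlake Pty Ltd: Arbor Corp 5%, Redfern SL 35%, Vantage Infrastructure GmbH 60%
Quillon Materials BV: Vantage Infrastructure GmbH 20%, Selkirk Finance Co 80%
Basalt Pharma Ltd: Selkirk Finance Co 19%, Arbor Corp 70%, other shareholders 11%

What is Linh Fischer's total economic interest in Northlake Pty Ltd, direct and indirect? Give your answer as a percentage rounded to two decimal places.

Linh reaches Northlake along 4 paths.
Via Vantage → Arbor: 100% × 43% × 5% = 2.15%.
Via Redfern → Arbor: 74% × 48% × 5% = 1.776%.
Via Redfern: 74% × 35% = 25.9%.
Via Vantage: 100% × 60% = 60%.
Total: 2.15% + 1.776% + 25.9% + 60% = 89.826%.
Rounded: 89.83%.

89.83%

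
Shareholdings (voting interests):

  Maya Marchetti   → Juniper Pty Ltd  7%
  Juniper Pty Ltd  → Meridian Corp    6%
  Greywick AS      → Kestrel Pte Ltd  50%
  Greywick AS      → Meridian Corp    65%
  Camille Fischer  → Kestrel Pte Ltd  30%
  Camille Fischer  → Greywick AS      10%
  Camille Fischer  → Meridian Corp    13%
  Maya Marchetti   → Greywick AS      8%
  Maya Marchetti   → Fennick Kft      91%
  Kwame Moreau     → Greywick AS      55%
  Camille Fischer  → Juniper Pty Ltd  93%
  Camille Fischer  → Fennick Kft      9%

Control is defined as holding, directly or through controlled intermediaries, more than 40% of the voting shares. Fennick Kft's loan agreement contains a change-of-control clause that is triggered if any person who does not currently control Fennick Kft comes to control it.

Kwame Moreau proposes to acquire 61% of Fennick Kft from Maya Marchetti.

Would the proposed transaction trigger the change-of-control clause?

Yes

The purchase adds only to Kwame's holdings (Maya's stake shrinks), so Kwame is the only person who could newly come to control Fennick.
Kwame holds 55% of Greywick, so Kwame controls Greywick.
Greywick holds 65% of Meridian, so Kwame controls Meridian.
Greywick holds 50% of Kestrel, so Kwame controls Kestrel.
Neither Kwame nor any entity Kwame controls holds any voting interest in Fennick.
So before the transaction, Kwame does not control Fennick.
After the purchase, Kwame holds 61% of Fennick directly, and Maya's stake falls to 30%.
Kwame holds 61% of Fennick, so Kwame controls Fennick.
Kwame did not control Fennick before and does after, so the clause is triggered.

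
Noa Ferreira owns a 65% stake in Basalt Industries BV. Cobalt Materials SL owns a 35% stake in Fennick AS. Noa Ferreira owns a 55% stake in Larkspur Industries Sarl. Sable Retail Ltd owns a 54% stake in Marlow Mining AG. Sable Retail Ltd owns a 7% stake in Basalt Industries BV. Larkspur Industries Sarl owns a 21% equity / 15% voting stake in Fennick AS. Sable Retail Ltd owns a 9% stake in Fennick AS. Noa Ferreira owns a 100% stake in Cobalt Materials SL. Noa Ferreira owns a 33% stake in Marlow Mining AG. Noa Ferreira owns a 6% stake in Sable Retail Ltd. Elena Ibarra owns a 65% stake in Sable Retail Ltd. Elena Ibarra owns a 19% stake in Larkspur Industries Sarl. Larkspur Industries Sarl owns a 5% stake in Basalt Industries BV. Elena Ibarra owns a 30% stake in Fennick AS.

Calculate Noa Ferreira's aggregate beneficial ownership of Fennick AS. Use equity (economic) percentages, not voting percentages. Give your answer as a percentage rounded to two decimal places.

47.09%

Noa reaches Fennick along 3 paths.
Via Larkspur: 55% × 21% = 11.55%.
Via Cobalt: 100% × 35% = 35%.
Via Sable: 6% × 9% = 0.54%.
Total: 11.55% + 35% + 0.54% = 47.09%.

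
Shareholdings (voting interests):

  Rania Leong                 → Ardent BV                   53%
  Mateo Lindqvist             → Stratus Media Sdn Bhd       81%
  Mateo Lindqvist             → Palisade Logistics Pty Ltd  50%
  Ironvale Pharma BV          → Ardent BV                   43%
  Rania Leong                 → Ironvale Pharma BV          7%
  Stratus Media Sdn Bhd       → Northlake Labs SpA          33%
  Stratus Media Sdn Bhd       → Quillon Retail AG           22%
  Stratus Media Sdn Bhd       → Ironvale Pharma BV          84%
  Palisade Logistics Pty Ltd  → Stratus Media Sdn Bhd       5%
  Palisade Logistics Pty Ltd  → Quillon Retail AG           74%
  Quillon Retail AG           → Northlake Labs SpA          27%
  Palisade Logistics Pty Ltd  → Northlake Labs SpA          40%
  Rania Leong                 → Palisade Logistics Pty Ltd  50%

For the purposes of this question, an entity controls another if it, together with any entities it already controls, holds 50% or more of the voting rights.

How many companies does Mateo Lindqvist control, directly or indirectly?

Mateo holds 50% of Palisade, so Mateo controls Palisade.
Mateo and Palisade together hold 81% + 5% = 86% of Stratus, so Mateo controls Stratus.
Stratus and Palisade together hold 22% + 74% = 96% of Quillon, so Mateo controls Quillon.
Quillon and Stratus and Palisade together hold 27% + 33% + 40% = 100% of Northlake, so Mateo controls Northlake.
Stratus holds 84% of Ironvale, so Mateo controls Ironvale.
No other company's threshold is met.
Mateo controls 5 companies.

5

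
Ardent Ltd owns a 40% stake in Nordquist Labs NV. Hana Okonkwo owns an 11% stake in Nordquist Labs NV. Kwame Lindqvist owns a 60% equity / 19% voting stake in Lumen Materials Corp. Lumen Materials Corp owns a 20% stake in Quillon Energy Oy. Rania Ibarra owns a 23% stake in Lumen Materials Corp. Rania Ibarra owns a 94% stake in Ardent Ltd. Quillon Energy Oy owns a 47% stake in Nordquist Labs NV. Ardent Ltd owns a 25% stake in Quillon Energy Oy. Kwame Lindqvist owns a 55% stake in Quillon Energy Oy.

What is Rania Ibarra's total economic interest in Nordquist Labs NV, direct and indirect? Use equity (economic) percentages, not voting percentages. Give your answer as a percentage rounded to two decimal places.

50.81%

Rania reaches Nordquist along 3 paths.
Via Ardent: 94% × 40% = 37.6%.
Via Ardent → Quillon: 94% × 25% × 47% = 11.045%.
Via Lumen → Quillon: 23% × 20% × 47% = 2.162%.
Total: 37.6% + 11.045% + 2.162% = 50.807%.
Rounded: 50.81%.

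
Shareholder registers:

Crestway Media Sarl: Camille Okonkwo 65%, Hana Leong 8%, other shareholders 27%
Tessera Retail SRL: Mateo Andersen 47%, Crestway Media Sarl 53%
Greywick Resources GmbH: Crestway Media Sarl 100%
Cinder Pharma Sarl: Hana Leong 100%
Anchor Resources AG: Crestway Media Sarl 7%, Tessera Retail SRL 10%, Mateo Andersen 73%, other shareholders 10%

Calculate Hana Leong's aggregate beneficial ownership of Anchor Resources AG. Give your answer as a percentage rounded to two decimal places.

0.98%

Hana reaches Anchor along 2 paths.
Via Crestway: 8% × 7% = 0.56%.
Via Crestway → Tessera: 8% × 53% × 10% = 0.424%.
Total: 0.56% + 0.424% = 0.984%.
Rounded: 0.98%.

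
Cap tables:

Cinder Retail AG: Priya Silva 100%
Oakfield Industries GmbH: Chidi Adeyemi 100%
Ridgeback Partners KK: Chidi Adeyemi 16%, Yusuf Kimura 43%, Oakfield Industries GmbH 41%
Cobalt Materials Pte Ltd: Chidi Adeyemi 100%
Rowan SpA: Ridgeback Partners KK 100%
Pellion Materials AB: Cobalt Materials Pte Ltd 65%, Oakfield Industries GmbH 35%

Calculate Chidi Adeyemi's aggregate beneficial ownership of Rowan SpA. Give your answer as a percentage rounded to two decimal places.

57.00%

Chidi reaches Rowan along 2 paths.
Via Ridgeback: 16% × 100% = 16%.
Via Oakfield → Ridgeback: 100% × 41% × 100% = 41%.
Total: 16% + 41% = 57%.
Rounded: 57.00%.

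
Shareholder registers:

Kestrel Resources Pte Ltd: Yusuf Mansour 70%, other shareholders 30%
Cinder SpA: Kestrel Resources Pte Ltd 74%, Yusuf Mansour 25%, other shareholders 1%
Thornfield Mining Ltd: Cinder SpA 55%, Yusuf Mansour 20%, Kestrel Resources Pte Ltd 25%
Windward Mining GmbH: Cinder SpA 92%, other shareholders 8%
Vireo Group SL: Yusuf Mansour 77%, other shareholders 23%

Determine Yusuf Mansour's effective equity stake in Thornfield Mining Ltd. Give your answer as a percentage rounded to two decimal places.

79.74%

Yusuf reaches Thornfield along 4 paths.
Via Kestrel → Cinder: 70% × 74% × 55% = 28.49%.
Via Cinder: 25% × 55% = 13.75%.
Direct stake: 20% = 20%.
Via Kestrel: 70% × 25% = 17.5%.
Total: 28.49% + 13.75% + 20% + 17.5% = 79.74%.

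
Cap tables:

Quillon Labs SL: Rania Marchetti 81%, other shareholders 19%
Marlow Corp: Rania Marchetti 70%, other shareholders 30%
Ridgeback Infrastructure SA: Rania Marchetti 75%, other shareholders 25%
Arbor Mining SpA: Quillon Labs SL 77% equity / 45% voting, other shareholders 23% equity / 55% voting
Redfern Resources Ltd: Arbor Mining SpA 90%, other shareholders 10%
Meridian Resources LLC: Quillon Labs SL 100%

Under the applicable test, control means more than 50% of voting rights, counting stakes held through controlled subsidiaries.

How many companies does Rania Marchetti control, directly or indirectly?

4

Rania holds 81% of Quillon, so Rania controls Quillon.
Rania holds 70% of Marlow, so Rania controls Marlow.
Rania holds 75% of Ridgeback, so Rania controls Ridgeback.
Quillon holds 100% of Meridian, so Rania controls Meridian.
No other company's threshold is met.
Rania controls 4 companies.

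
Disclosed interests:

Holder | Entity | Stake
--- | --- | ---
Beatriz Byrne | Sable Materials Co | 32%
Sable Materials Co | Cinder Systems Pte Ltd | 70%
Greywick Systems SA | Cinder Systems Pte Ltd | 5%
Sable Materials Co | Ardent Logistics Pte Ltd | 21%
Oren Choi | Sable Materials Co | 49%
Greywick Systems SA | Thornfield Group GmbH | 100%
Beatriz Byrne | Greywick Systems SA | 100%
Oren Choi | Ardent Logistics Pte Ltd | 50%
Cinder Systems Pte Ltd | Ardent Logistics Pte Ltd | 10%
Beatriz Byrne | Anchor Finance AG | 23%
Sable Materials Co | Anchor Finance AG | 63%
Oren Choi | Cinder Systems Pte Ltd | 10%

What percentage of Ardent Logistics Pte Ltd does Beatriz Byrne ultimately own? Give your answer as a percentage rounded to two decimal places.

9.46%

Beatriz reaches Ardent along 3 paths.
Via Sable → Cinder: 32% × 70% × 10% = 2.24%.
Via Greywick → Cinder: 100% × 5% × 10% = 0.5%.
Via Sable: 32% × 21% = 6.72%.
Total: 2.24% + 0.5% + 6.72% = 9.46%.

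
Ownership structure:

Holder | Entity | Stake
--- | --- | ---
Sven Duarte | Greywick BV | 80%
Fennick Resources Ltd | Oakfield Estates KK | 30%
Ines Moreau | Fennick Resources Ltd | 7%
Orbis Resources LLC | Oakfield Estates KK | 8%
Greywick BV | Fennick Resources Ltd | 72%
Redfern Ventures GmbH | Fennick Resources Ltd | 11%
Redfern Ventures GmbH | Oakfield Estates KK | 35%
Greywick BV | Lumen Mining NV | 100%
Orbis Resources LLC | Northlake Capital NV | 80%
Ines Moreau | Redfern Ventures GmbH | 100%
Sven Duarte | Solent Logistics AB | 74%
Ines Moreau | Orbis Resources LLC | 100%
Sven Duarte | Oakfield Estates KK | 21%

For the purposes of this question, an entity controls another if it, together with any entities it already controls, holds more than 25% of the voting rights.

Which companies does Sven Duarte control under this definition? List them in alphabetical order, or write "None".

Fennick Resources Ltd, Greywick BV, Lumen Mining NV, Oakfield Estates KK, Solent Logistics AB

Sven holds 80% of Greywick, so Sven controls Greywick.
Greywick holds 72% of Fennick, so Sven controls Fennick.
Sven holds 74% of Solent, so Sven controls Solent.
Greywick holds 100% of Lumen, so Sven controls Lumen.
Sven and Fennick together hold 21% + 30% = 51% of Oakfield, so Sven controls Oakfield.
No other company's threshold is met.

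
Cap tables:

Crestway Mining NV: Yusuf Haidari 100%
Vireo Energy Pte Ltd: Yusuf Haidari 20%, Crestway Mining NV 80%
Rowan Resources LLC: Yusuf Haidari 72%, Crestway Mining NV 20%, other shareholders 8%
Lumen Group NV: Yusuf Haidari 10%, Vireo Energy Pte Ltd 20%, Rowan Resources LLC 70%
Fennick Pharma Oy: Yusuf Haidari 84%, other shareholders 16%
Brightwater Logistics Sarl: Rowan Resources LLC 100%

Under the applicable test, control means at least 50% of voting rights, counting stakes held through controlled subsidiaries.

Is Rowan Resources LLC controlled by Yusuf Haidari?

Yusuf holds 100% of Crestway, so Yusuf controls Crestway.
Yusuf and Crestway together hold 72% + 20% = 92% of Rowan, so Yusuf controls Rowan.

Yes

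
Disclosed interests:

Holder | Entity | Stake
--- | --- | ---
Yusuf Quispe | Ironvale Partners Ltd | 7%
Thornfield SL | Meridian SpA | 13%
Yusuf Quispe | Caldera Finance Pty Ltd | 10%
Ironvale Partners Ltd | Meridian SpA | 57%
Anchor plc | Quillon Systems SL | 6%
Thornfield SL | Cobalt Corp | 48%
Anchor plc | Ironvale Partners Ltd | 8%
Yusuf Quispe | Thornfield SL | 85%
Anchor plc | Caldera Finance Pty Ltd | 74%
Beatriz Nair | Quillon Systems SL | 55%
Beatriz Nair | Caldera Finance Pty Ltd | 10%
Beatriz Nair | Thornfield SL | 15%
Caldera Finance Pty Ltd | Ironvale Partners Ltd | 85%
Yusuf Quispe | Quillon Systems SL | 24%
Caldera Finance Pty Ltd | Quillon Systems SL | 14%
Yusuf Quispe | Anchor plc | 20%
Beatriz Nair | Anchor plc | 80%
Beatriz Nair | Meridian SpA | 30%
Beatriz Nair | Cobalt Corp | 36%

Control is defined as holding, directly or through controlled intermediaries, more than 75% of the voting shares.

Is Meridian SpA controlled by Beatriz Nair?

Yes

Beatriz holds 80% of Anchor, so Beatriz controls Anchor.
Anchor and Beatriz together hold 74% + 10% = 84% of Caldera, so Beatriz controls Caldera.
Anchor and Caldera together hold 8% + 85% = 93% of Ironvale, so Beatriz controls Ironvale.
Ironvale and Beatriz together hold 57% + 30% = 87% of Meridian, so Beatriz controls Meridian.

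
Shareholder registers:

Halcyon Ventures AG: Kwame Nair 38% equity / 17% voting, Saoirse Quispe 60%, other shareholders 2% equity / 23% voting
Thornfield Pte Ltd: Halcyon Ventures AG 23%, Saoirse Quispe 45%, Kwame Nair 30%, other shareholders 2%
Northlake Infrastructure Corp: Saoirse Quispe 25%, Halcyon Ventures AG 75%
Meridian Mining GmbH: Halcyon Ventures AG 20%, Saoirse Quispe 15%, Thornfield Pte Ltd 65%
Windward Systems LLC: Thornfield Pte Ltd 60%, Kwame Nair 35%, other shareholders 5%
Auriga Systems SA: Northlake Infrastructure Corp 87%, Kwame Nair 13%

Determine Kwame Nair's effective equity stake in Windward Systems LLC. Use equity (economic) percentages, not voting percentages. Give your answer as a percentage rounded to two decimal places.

Kwame reaches Windward along 3 paths.
Via Halcyon → Thornfield: 38% × 23% × 60% = 5.244%.
Via Thornfield: 30% × 60% = 18%.
Direct stake: 35% = 35%.
Total: 5.244% + 18% + 35% = 58.244%.
Rounded: 58.24%.

58.24%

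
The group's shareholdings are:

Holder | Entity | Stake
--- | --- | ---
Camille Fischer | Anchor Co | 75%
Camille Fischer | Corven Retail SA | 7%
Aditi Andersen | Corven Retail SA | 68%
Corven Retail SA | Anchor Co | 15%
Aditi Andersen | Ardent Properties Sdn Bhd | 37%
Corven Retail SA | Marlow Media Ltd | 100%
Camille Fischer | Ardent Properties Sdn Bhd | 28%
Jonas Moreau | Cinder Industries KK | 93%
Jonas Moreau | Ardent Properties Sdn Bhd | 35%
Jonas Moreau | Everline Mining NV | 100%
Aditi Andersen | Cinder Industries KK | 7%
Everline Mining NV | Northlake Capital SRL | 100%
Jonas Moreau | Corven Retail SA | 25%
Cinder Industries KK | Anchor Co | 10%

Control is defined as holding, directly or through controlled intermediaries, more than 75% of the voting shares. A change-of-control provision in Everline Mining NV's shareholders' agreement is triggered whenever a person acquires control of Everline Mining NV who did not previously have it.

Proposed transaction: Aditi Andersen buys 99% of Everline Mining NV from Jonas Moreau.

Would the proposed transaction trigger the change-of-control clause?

The purchase adds only to Aditi's holdings (Jonas's stake shrinks), so Aditi is the only person who could newly come to control Everline.
Aditi's largest direct stake is 68% in Corven, which does not meet the threshold, so Aditi controls no company.
Neither Aditi nor any entity Aditi controls holds any voting interest in Everline.
So before the transaction, Aditi does not control Everline.
After the purchase, Aditi holds 99% of Everline directly, and Jonas's stake falls to 1%.
Aditi holds 99% of Everline, so Aditi controls Everline.
Aditi did not control Everline before and does after, so the clause is triggered.

Yes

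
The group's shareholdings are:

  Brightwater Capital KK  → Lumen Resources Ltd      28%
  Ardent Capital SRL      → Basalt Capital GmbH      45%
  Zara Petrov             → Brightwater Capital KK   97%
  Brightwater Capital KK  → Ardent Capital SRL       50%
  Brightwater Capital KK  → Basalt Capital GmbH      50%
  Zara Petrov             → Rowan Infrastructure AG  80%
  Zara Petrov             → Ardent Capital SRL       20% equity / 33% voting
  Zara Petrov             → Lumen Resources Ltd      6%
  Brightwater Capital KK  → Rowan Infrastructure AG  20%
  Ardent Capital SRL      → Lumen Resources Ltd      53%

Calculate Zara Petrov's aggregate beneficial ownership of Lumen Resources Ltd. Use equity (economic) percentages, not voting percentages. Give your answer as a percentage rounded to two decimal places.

Zara reaches Lumen along 4 paths.
Direct stake: 6% = 6%.
Via Brightwater: 97% × 28% = 27.16%.
Via Brightwater → Ardent: 97% × 50% × 53% = 25.705%.
Via Ardent: 20% × 53% = 10.6%.
Total: 6% + 27.16% + 25.705% + 10.6% = 69.465%.
Rounded: 69.47%.

69.47%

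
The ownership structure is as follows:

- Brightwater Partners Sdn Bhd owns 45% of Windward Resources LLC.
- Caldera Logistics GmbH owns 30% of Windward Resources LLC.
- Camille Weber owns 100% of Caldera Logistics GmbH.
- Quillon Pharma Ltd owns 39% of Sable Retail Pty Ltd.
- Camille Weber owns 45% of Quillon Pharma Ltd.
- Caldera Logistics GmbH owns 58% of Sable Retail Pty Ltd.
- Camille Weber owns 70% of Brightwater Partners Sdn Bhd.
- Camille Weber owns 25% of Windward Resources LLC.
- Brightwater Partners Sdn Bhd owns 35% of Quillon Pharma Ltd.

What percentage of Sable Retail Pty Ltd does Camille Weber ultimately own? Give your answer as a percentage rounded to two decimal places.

85.11%

Camille reaches Sable along 3 paths.
Via Brightwater → Quillon: 70% × 35% × 39% = 9.555%.
Via Quillon: 45% × 39% = 17.55%.
Via Caldera: 100% × 58% = 58%.
Total: 9.555% + 17.55% + 58% = 85.105%.
Rounded: 85.11%.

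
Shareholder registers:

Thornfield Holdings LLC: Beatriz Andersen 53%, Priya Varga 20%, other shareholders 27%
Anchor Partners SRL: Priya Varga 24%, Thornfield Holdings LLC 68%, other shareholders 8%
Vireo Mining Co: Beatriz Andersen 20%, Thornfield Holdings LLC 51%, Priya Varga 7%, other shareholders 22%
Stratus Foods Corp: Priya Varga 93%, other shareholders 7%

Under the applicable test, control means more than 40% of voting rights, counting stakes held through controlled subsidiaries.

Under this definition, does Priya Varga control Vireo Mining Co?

Priya holds 93% of Stratus, so Priya controls Stratus.
In Vireo, Priya's side holds only 7%, not > 40%.
So Priya does not control Vireo.

No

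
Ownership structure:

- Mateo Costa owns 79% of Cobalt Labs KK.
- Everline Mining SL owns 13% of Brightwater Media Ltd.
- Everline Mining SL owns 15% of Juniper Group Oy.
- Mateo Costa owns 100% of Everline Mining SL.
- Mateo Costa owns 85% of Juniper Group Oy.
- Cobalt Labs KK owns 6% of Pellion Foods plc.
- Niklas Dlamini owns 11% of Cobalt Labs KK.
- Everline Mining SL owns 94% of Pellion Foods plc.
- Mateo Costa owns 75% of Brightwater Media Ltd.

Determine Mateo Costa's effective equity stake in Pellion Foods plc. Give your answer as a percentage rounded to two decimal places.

Mateo reaches Pellion along 2 paths.
Via Cobalt: 79% × 6% = 4.74%.
Via Everline: 100% × 94% = 94%.
Total: 4.74% + 94% = 98.74%.

98.74%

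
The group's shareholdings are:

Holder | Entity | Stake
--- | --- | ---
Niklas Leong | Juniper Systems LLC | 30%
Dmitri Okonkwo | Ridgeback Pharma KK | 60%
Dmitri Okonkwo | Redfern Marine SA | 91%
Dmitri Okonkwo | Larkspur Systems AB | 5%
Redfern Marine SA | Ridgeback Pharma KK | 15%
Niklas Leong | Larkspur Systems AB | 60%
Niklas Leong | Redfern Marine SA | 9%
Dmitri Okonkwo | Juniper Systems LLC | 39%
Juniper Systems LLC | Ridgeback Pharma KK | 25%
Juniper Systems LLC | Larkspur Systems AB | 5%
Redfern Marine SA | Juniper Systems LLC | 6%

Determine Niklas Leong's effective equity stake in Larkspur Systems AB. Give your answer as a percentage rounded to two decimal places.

61.53%

Niklas reaches Larkspur along 3 paths.
Via Redfern → Juniper: 9% × 6% × 5% = 0.027%.
Via Juniper: 30% × 5% = 1.5%.
Direct stake: 60% = 60%.
Total: 0.027% + 1.5% + 60% = 61.527%.
Rounded: 61.53%.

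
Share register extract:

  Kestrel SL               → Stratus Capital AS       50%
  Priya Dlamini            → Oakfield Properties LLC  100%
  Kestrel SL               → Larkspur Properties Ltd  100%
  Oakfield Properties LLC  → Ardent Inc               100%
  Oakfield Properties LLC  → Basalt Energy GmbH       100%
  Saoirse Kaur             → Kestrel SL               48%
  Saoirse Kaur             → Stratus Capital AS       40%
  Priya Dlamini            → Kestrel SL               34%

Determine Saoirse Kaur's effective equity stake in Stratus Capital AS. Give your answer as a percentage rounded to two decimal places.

64.00%

Saoirse reaches Stratus along 2 paths.
Direct stake: 40% = 40%.
Via Kestrel: 48% × 50% = 24%.
Total: 40% + 24% = 64%.
Rounded: 64.00%.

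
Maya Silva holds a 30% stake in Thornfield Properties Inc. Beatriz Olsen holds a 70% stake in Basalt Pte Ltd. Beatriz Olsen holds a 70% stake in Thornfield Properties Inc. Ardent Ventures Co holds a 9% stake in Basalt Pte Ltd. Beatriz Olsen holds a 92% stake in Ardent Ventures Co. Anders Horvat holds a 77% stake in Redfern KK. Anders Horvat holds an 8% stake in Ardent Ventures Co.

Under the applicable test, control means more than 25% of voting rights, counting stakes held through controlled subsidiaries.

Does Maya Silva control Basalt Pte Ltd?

No

Maya holds 30% of Thornfield, so Maya controls Thornfield.
Neither Maya nor any entity Maya controls holds any voting interest in Basalt.
So Maya does not control Basalt.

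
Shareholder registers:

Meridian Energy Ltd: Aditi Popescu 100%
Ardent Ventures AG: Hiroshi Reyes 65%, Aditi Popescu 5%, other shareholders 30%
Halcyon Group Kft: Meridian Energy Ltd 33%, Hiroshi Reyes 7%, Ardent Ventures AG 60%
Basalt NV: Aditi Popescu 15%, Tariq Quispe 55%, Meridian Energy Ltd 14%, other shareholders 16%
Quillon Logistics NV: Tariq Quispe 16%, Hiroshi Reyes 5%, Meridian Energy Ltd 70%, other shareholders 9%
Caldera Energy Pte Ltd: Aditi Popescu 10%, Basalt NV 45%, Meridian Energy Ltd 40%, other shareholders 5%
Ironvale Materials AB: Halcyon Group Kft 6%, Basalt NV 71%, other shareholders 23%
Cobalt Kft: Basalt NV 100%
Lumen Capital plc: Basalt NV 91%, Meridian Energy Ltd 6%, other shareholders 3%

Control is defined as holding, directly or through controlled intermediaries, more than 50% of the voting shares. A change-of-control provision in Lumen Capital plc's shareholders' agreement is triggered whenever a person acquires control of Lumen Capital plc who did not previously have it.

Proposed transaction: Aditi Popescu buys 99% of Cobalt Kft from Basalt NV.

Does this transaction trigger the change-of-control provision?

No

The purchase adds only to Aditi's holdings (Basalt's stake shrinks), so Aditi is the only person who could newly come to control Lumen.
Aditi holds 100% of Meridian, so Aditi controls Meridian.
Meridian holds 70% of Quillon, so Aditi controls Quillon.
In Lumen, Aditi's side holds only 6%, not > 50%.
So before the transaction, Aditi does not control Lumen.
After the purchase, Aditi holds 99% of Cobalt directly, and Basalt's stake falls to 1%.
Aditi holds 99% of Cobalt, so Aditi controls Cobalt.
After the transaction, Aditi's side holds 6% of Lumen, not > 50%, so Aditi still does not control Lumen.
No new person acquires control, so the clause is not triggered.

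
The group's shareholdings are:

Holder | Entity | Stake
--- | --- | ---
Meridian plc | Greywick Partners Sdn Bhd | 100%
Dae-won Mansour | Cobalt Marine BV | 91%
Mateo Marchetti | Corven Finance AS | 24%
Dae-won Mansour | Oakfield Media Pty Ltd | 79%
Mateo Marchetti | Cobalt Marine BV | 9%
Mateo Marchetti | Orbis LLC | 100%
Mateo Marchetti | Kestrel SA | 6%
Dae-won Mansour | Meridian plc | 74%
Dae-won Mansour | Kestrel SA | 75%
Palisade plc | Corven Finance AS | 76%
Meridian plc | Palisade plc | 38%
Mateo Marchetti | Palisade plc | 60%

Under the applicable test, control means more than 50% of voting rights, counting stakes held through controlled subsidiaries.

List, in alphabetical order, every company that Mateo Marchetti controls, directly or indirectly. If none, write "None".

Corven Finance AS, Orbis LLC, Palisade plc

Mateo holds 100% of Orbis, so Mateo controls Orbis.
Mateo holds 60% of Palisade, so Mateo controls Palisade.
Palisade and Mateo together hold 76% + 24% = 100% of Corven, so Mateo controls Corven.
No other company's threshold is met.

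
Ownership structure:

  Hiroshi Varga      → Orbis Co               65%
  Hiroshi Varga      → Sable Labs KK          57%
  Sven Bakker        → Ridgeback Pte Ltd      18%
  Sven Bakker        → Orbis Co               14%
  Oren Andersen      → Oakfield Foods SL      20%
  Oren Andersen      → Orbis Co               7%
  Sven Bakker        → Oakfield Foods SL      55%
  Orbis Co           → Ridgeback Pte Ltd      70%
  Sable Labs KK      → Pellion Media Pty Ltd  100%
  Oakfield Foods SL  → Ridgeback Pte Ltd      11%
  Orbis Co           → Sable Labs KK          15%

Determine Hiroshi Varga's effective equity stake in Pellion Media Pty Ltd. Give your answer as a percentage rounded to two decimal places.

66.75%

Hiroshi reaches Pellion along 2 paths.
Via Orbis → Sable: 65% × 15% × 100% = 9.75%.
Via Sable: 57% × 100% = 57%.
Total: 9.75% + 57% = 66.75%.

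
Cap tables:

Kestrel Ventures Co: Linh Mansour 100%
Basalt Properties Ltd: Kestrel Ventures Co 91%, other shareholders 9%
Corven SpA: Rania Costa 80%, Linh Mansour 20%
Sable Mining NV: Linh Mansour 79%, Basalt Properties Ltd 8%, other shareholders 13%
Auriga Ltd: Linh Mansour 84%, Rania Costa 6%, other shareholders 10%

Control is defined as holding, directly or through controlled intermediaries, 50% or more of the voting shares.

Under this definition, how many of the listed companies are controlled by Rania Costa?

1

Rania holds 80% of Corven, so Rania controls Corven.
No other company's threshold is met.
Rania controls 1 company.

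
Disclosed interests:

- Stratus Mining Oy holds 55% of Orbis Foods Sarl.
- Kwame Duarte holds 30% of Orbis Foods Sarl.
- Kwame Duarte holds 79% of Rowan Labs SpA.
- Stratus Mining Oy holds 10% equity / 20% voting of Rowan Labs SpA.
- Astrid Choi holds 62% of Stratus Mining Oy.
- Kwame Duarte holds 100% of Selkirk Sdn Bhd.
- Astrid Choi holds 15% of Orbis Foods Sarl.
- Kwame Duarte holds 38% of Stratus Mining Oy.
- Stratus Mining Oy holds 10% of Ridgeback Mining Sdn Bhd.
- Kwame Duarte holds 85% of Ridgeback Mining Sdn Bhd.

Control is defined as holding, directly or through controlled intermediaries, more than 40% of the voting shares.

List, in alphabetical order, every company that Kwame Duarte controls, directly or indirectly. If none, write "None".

Kwame holds 85% of Ridgeback, so Kwame controls Ridgeback.
Kwame holds 100% of Selkirk, so Kwame controls Selkirk.
Kwame holds 79% of Rowan, so Kwame controls Rowan.
No other company's threshold is met.

Ridgeback Mining Sdn Bhd, Rowan Labs SpA, Selkirk Sdn Bhd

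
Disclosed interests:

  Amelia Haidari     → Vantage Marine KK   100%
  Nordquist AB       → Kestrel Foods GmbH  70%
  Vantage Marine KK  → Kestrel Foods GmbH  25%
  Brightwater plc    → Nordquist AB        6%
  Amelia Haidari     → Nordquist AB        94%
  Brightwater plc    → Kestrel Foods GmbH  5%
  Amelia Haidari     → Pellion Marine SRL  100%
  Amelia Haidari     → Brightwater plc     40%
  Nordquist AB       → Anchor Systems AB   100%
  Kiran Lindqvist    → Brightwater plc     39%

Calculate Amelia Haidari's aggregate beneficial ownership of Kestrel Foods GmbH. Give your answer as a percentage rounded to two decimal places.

Amelia reaches Kestrel along 4 paths.
Via Brightwater: 40% × 5% = 2%.
Via Brightwater → Nordquist: 40% × 6% × 70% = 1.68%.
Via Nordquist: 94% × 70% = 65.8%.
Via Vantage: 100% × 25% = 25%.
Total: 2% + 1.68% + 65.8% + 25% = 94.48%.

94.48%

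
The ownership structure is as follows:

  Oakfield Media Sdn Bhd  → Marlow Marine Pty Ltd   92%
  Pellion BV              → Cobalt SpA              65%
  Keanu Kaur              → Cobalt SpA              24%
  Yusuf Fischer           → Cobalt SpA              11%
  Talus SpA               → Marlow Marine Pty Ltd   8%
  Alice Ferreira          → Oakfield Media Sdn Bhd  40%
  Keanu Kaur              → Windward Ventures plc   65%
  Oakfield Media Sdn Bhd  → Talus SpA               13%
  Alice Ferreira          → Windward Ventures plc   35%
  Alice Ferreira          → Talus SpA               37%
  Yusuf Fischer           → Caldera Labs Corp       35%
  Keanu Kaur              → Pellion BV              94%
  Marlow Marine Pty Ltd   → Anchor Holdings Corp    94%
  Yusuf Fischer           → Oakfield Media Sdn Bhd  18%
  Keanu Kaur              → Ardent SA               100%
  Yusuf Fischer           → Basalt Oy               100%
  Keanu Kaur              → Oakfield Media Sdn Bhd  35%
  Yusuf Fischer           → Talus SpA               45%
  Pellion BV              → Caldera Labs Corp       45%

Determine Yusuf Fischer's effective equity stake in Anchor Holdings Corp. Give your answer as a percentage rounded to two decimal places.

Yusuf reaches Anchor along 3 paths.
Via Talus → Marlow: 45% × 8% × 94% = 3.384%.
Via Oakfield → Talus → Marlow: 18% × 13% × 8% × 94% = 0.175968%.
Via Oakfield → Marlow: 18% × 92% × 94% = 15.5664%.
Total: 3.384% + 0.175968% + 15.5664% = 19.126368%.
Rounded: 19.13%.

19.13%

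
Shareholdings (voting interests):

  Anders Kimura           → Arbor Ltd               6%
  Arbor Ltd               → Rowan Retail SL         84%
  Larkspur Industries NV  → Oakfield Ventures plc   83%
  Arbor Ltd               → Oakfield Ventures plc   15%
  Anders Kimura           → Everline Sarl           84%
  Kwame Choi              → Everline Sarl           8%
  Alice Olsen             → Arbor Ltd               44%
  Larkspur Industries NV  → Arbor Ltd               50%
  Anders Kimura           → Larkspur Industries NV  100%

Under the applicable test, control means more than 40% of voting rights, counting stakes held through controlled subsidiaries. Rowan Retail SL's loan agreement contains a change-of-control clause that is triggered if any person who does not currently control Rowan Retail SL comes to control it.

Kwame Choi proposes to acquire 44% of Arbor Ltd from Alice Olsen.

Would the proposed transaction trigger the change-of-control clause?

Yes

The purchase adds only to Kwame's holdings (Alice's stake shrinks), so Kwame is the only person who could newly come to control Rowan.
Kwame's largest direct stake is 8% in Everline, which does not meet the threshold, so Kwame controls no company.
Neither Kwame nor any entity Kwame controls holds any voting interest in Rowan.
So before the transaction, Kwame does not control Rowan.
After the purchase, Kwame holds 44% of Arbor directly, and Alice's stake falls to 0%.
Kwame holds 44% of Arbor, so Kwame controls Arbor.
Arbor holds 84% of Rowan, so Kwame controls Rowan.
Kwame did not control Rowan before and does after, so the clause is triggered.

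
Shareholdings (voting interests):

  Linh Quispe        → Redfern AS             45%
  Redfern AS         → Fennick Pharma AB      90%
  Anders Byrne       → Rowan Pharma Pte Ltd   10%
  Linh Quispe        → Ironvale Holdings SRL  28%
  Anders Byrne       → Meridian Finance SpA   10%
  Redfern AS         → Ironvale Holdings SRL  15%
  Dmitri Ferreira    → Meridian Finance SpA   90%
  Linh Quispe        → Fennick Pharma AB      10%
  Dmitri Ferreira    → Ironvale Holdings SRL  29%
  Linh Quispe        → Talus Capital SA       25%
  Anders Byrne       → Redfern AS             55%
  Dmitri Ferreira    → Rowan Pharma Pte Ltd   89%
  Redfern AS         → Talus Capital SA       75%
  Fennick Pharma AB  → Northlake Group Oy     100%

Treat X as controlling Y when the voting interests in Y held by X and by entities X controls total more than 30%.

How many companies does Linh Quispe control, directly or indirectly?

Linh holds 45% of Redfern, so Linh controls Redfern.
Redfern and Linh together hold 75% + 25% = 100% of Talus, so Linh controls Talus.
Redfern and Linh together hold 90% + 10% = 100% of Fennick, so Linh controls Fennick.
Fennick holds 100% of Northlake, so Linh controls Northlake.
Linh and Redfern together hold 28% + 15% = 43% of Ironvale, so Linh controls Ironvale.
No other company's threshold is met.
Linh controls 5 companies.

5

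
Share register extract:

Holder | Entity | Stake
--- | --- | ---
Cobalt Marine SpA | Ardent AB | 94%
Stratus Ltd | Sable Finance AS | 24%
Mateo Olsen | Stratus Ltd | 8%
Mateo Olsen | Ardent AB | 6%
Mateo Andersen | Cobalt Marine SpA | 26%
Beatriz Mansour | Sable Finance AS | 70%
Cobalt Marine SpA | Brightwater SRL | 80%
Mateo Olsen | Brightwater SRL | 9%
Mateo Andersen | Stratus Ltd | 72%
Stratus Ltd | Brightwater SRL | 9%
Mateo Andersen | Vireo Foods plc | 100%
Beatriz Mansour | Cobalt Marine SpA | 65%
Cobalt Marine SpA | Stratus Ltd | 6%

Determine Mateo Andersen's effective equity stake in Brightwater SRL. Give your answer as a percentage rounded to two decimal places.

27.42%

Mateo Andersen reaches Brightwater along 3 paths.
Via Cobalt: 26% × 80% = 20.8%.
Via Stratus: 72% × 9% = 6.48%.
Via Cobalt → Stratus: 26% × 6% × 9% = 0.1404%.
Total: 20.8% + 6.48% + 0.1404% = 27.4204%.
Rounded: 27.42%.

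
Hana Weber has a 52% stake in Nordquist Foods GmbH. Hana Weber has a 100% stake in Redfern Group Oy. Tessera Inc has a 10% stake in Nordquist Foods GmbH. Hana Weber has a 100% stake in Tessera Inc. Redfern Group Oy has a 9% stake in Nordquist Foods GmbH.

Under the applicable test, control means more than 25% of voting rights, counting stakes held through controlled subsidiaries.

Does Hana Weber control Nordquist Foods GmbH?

Hana holds 100% of Tessera, so Hana controls Tessera.
Hana holds 100% of Redfern, so Hana controls Redfern.
Redfern and Tessera and Hana together hold 9% + 10% + 52% = 71% of Nordquist, so Hana controls Nordquist.

Yes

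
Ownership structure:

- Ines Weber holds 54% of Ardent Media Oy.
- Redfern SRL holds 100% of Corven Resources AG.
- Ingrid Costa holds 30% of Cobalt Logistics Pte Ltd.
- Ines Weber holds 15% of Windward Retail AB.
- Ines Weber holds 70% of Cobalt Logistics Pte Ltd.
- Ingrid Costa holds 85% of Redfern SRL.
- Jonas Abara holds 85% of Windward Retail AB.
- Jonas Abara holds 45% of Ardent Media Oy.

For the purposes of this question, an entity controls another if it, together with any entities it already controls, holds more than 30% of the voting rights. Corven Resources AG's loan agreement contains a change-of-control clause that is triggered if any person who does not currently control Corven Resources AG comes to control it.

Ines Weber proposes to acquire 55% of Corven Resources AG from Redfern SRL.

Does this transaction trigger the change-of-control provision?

The purchase adds only to Ines's holdings (Redfern's stake shrinks), so Ines is the only person who could newly come to control Corven.
Ines holds 70% of Cobalt, so Ines controls Cobalt.
Ines holds 54% of Ardent, so Ines controls Ardent.
Neither Ines nor any entity Ines controls holds any voting interest in Corven.
So before the transaction, Ines does not control Corven.
After the purchase, Ines holds 55% of Corven directly, and Redfern's stake falls to 45%.
Ines holds 55% of Corven, so Ines controls Corven.
Ines did not control Corven before and does after, so the clause is triggered.

Yes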